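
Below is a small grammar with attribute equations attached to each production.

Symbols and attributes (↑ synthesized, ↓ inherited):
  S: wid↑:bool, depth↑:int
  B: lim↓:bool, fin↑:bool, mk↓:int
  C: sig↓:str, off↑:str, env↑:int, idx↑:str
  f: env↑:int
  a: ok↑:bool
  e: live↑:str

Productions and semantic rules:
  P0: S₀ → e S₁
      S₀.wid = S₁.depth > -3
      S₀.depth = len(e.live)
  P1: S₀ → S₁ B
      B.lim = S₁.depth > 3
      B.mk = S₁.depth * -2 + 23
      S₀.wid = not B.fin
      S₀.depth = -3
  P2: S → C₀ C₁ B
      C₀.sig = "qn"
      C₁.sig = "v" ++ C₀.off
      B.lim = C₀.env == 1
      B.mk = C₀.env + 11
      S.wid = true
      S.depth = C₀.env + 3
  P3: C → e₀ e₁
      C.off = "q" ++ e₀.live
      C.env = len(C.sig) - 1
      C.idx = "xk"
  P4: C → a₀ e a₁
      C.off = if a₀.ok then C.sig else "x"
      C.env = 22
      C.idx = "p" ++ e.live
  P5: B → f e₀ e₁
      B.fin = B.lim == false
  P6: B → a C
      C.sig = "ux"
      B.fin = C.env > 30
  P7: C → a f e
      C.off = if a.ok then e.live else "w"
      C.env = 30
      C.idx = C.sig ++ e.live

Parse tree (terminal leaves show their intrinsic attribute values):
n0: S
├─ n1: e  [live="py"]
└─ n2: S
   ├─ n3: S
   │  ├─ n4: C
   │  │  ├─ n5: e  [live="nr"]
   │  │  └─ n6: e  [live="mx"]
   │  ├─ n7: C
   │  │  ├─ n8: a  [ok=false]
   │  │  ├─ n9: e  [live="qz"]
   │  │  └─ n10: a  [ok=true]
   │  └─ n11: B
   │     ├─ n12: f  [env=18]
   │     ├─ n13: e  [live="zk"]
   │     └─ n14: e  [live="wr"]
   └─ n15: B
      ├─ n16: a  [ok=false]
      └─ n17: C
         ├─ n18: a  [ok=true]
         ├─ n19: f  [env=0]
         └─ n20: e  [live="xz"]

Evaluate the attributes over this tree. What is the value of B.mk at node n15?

15

1. n1.live = "py"  [terminal]
2. n4.sig = "qn"  ["qn"]
3. n5.live = "nr"  [terminal]
4. n6.live = "mx"  [terminal]
5. n4.off = "qnr"  ["q" ++ e₀.live]
6. n4.env = 1  [len(C.sig) - 1]
7. n4.idx = "xk"  ["xk"]
8. n7.sig = "vqnr"  ["v" ++ C₀.off]
9. n8.ok = false  [terminal]
10. n9.live = "qz"  [terminal]
11. n10.ok = true  [terminal]
12. n7.off = "x"  [if a₀.ok then C.sig else "x"]
13. n7.env = 22  [22]
14. n7.idx = "pqz"  ["p" ++ e.live]
15. n11.lim = true  [C₀.env == 1]
16. n11.mk = 12  [C₀.env + 11]
17. n12.env = 18  [terminal]
18. n13.live = "zk"  [terminal]
19. n14.live = "wr"  [terminal]
20. n11.fin = false  [B.lim == false]
21. n3.wid = true  [true]
22. n3.depth = 4  [C₀.env + 3]
23. n15.lim = true  [S₁.depth > 3]
24. n15.mk = 15  [S₁.depth * -2 + 23]
25. n16.ok = false  [terminal]
26. n17.sig = "ux"  ["ux"]
27. n18.ok = true  [terminal]
28. n19.env = 0  [terminal]
29. n20.live = "xz"  [terminal]
30. n17.off = "xz"  [if a.ok then e.live else "w"]
31. n17.env = 30  [30]
32. n17.idx = "uxxz"  [C.sig ++ e.live]
33. n15.fin = false  [C.env > 30]
34. n2.wid = true  [not B.fin]
35. n2.depth = -3  [-3]
36. n0.wid = false  [S₁.depth > -3]
37. n0.depth = 2  [len(e.live)]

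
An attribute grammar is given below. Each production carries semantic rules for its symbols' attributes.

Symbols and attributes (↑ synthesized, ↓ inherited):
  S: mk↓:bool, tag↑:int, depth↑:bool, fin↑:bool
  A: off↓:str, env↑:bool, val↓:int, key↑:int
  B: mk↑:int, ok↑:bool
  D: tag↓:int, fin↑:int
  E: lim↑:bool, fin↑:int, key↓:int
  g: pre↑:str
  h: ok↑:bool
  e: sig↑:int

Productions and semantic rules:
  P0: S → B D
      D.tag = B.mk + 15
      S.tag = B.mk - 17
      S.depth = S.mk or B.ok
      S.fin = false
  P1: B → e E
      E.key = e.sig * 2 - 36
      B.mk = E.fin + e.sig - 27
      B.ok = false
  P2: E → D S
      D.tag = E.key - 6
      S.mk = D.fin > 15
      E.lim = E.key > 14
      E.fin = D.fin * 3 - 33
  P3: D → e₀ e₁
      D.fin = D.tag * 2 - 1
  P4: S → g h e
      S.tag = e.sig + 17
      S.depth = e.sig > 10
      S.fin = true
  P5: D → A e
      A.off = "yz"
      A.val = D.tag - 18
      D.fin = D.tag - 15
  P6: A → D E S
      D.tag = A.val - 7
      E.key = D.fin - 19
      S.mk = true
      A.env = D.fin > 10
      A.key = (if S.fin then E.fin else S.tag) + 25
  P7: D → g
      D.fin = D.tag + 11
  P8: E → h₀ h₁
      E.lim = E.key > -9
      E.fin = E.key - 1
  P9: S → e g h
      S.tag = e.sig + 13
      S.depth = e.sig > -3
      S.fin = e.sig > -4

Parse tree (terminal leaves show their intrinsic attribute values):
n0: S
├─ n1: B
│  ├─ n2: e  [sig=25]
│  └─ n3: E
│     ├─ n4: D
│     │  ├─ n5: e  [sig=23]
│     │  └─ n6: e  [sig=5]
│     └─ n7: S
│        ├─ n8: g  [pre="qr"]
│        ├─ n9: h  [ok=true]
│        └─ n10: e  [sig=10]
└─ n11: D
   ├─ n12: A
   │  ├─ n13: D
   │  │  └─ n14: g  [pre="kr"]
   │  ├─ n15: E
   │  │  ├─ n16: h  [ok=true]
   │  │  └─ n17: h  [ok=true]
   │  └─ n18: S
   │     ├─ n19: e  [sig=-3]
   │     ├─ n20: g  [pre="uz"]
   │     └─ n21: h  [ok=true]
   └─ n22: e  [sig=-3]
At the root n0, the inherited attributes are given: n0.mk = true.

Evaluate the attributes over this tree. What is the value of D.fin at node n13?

11

1. n0.mk = true  [given at root]
2. n2.sig = 25  [terminal]
3. n3.key = 14  [e.sig * 2 - 36]
4. n4.tag = 8  [E.key - 6]
5. n5.sig = 23  [terminal]
6. n6.sig = 5  [terminal]
7. n4.fin = 15  [D.tag * 2 - 1]
8. n7.mk = false  [D.fin > 15]
9. n8.pre = "qr"  [terminal]
10. n9.ok = true  [terminal]
11. n10.sig = 10  [terminal]
12. n7.tag = 27  [e.sig + 17]
13. n7.depth = false  [e.sig > 10]
14. n7.fin = true  [true]
15. n3.lim = false  [E.key > 14]
16. n3.fin = 12  [D.fin * 3 - 33]
17. n1.mk = 10  [E.fin + e.sig - 27]
18. n1.ok = false  [false]
19. n11.tag = 25  [B.mk + 15]
20. n12.off = "yz"  ["yz"]
21. n12.val = 7  [D.tag - 18]
22. n13.tag = 0  [A.val - 7]
23. n14.pre = "kr"  [terminal]
24. n13.fin = 11  [D.tag + 11]
25. n15.key = -8  [D.fin - 19]
26. n16.ok = true  [terminal]
27. n17.ok = true  [terminal]
28. n15.lim = true  [E.key > -9]
29. n15.fin = -9  [E.key - 1]
30. n18.mk = true  [true]
31. n19.sig = -3  [terminal]
32. n20.pre = "uz"  [terminal]
33. n21.ok = true  [terminal]
34. n18.tag = 10  [e.sig + 13]
35. n18.depth = false  [e.sig > -3]
36. n18.fin = true  [e.sig > -4]
37. n12.env = true  [D.fin > 10]
38. n12.key = 16  [(if S.fin then E.fin else S.tag) + 25]
39. n22.sig = -3  [terminal]
40. n11.fin = 10  [D.tag - 15]
41. n0.tag = -7  [B.mk - 17]
42. n0.depth = true  [S.mk or B.ok]
43. n0.fin = false  [false]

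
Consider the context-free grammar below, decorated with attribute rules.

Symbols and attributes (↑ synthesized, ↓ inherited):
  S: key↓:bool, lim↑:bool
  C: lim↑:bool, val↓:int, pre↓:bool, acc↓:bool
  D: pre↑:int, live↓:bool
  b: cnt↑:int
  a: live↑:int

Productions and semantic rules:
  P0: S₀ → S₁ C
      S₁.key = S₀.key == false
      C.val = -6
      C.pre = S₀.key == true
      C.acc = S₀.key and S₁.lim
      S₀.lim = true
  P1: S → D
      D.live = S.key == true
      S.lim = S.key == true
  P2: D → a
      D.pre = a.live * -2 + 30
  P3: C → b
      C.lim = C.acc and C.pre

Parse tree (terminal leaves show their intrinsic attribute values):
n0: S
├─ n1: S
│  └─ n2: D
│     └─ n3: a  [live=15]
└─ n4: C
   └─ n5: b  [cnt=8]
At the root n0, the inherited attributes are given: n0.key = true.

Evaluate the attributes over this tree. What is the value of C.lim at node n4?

1. n0.key = true  [given at root]
2. n1.key = false  [S₀.key == false]
3. n2.live = false  [S.key == true]
4. n3.live = 15  [terminal]
5. n2.pre = 0  [a.live * -2 + 30]
6. n1.lim = false  [S.key == true]
7. n4.val = -6  [-6]
8. n4.pre = true  [S₀.key == true]
9. n4.acc = false  [S₀.key and S₁.lim]
10. n5.cnt = 8  [terminal]
11. n4.lim = false  [C.acc and C.pre]
12. n0.lim = true  [true]

false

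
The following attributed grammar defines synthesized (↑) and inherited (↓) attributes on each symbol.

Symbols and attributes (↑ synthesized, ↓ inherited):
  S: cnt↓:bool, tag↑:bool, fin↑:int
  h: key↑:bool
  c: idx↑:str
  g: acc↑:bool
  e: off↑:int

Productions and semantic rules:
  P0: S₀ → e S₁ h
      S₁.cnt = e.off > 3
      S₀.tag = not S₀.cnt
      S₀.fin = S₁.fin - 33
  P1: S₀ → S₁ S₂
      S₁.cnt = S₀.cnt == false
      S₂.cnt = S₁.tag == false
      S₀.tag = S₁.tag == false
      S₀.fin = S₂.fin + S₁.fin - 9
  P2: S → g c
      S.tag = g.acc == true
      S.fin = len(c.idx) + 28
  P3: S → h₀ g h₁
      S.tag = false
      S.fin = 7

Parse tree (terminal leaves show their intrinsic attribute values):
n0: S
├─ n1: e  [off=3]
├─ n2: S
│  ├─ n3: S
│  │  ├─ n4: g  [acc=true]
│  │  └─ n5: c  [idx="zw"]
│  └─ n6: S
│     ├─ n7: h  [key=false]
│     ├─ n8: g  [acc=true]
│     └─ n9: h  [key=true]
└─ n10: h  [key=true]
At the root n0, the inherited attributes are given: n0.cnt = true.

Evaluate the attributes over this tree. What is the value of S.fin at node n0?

-5

1. n0.cnt = true  [given at root]
2. n1.off = 3  [terminal]
3. n2.cnt = false  [e.off > 3]
4. n3.cnt = true  [S₀.cnt == false]
5. n4.acc = true  [terminal]
6. n5.idx = "zw"  [terminal]
7. n3.tag = true  [g.acc == true]
8. n3.fin = 30  [len(c.idx) + 28]
9. n6.cnt = false  [S₁.tag == false]
10. n7.key = false  [terminal]
11. n8.acc = true  [terminal]
12. n9.key = true  [terminal]
13. n6.tag = false  [false]
14. n6.fin = 7  [7]
15. n2.tag = false  [S₁.tag == false]
16. n2.fin = 28  [S₂.fin + S₁.fin - 9]
17. n10.key = true  [terminal]
18. n0.tag = false  [not S₀.cnt]
19. n0.fin = -5  [S₁.fin - 33]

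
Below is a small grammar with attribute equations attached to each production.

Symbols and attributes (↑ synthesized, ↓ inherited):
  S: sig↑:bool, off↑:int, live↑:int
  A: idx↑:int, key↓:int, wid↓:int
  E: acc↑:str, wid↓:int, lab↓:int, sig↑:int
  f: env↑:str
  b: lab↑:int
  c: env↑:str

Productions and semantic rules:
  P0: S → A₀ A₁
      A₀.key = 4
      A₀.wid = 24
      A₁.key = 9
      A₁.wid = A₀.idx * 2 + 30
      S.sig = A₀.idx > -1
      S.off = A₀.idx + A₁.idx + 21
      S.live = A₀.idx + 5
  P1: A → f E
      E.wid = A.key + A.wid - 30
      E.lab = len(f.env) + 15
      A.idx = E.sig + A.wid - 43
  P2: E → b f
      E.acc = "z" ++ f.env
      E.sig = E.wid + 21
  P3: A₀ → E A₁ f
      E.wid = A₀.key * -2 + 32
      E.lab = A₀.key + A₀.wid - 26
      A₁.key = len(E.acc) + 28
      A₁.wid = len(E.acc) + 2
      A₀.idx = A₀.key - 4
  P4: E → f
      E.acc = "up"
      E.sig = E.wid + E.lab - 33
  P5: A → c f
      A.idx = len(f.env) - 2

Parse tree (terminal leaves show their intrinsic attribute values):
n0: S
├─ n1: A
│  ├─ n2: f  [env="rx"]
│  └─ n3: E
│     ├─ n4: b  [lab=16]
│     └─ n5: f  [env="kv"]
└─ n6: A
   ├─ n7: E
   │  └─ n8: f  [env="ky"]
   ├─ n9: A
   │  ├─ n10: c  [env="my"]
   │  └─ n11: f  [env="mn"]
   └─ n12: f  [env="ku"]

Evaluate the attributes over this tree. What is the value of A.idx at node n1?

0

1. n1.key = 4  [4]
2. n1.wid = 24  [24]
3. n2.env = "rx"  [terminal]
4. n3.wid = -2  [A.key + A.wid - 30]
5. n3.lab = 17  [len(f.env) + 15]
6. n4.lab = 16  [terminal]
7. n5.env = "kv"  [terminal]
8. n3.acc = "zkv"  ["z" ++ f.env]
9. n3.sig = 19  [E.wid + 21]
10. n1.idx = 0  [E.sig + A.wid - 43]
11. n6.key = 9  [9]
12. n6.wid = 30  [A₀.idx * 2 + 30]
13. n7.wid = 14  [A₀.key * -2 + 32]
14. n7.lab = 13  [A₀.key + A₀.wid - 26]
15. n8.env = "ky"  [terminal]
16. n7.acc = "up"  ["up"]
17. n7.sig = -6  [E.wid + E.lab - 33]
18. n9.key = 30  [len(E.acc) + 28]
19. n9.wid = 4  [len(E.acc) + 2]
20. n10.env = "my"  [terminal]
21. n11.env = "mn"  [terminal]
22. n9.idx = 0  [len(f.env) - 2]
23. n12.env = "ku"  [terminal]
24. n6.idx = 5  [A₀.key - 4]
25. n0.sig = true  [A₀.idx > -1]
26. n0.off = 26  [A₀.idx + A₁.idx + 21]
27. n0.live = 5  [A₀.idx + 5]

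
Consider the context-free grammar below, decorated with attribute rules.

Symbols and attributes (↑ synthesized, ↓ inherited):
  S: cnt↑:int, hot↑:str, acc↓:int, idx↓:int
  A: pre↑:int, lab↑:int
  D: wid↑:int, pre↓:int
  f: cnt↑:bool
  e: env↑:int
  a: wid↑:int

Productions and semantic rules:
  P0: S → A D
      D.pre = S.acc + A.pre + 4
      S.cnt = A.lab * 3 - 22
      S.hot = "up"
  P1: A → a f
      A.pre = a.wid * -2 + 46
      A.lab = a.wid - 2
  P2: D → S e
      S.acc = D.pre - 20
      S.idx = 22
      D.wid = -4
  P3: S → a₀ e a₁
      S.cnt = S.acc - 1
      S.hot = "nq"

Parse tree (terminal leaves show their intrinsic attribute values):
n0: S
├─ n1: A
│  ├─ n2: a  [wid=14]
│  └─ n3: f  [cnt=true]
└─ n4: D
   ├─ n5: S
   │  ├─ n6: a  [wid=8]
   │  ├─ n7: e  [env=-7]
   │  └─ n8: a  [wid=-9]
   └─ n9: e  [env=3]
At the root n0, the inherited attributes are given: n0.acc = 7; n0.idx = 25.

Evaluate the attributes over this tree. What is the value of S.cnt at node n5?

1. n0.acc = 7  [given at root]
2. n0.idx = 25  [given at root]
3. n2.wid = 14  [terminal]
4. n3.cnt = true  [terminal]
5. n1.pre = 18  [a.wid * -2 + 46]
6. n1.lab = 12  [a.wid - 2]
7. n4.pre = 29  [S.acc + A.pre + 4]
8. n5.acc = 9  [D.pre - 20]
9. n5.idx = 22  [22]
10. n6.wid = 8  [terminal]
11. n7.env = -7  [terminal]
12. n8.wid = -9  [terminal]
13. n5.cnt = 8  [S.acc - 1]
14. n5.hot = "nq"  ["nq"]
15. n9.env = 3  [terminal]
16. n4.wid = -4  [-4]
17. n0.cnt = 14  [A.lab * 3 - 22]
18. n0.hot = "up"  ["up"]

8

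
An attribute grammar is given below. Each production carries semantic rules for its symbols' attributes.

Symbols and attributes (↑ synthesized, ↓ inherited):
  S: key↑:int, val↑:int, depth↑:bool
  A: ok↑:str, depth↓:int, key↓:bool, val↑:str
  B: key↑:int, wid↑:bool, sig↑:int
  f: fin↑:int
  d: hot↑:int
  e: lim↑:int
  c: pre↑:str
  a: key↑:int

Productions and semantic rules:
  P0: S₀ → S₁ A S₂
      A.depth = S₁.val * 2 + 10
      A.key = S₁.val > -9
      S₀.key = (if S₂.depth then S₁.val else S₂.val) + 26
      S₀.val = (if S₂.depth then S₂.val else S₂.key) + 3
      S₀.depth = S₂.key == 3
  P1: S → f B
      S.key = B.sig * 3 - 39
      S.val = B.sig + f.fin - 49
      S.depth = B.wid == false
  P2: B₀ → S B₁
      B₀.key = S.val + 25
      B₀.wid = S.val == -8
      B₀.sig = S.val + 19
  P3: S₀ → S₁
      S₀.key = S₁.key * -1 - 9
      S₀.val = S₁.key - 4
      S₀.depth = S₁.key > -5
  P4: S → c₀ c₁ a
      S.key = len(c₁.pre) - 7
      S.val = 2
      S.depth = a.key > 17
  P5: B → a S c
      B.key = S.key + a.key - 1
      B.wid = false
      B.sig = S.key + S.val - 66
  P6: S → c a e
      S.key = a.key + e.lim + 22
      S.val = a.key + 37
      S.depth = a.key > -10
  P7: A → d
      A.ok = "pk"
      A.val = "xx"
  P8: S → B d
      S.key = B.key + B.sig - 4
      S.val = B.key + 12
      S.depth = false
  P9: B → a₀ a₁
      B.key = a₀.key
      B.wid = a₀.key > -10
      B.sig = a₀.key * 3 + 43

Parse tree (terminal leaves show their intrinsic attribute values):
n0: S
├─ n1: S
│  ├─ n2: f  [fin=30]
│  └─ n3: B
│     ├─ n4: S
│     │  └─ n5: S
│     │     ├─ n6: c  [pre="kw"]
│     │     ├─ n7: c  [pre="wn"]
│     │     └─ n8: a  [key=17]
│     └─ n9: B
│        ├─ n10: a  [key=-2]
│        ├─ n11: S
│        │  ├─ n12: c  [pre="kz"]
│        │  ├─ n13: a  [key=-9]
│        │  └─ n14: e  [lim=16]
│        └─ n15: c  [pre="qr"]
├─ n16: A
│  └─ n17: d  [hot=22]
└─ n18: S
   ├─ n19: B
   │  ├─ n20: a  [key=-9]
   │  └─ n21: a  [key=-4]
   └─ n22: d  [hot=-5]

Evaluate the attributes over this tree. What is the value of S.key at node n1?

1. n2.fin = 30  [terminal]
2. n6.pre = "kw"  [terminal]
3. n7.pre = "wn"  [terminal]
4. n8.key = 17  [terminal]
5. n5.key = -5  [len(c₁.pre) - 7]
6. n5.val = 2  [2]
7. n5.depth = false  [a.key > 17]
8. n4.key = -4  [S₁.key * -1 - 9]
9. n4.val = -9  [S₁.key - 4]
10. n4.depth = false  [S₁.key > -5]
11. n10.key = -2  [terminal]
12. n12.pre = "kz"  [terminal]
13. n13.key = -9  [terminal]
14. n14.lim = 16  [terminal]
15. n11.key = 29  [a.key + e.lim + 22]
16. n11.val = 28  [a.key + 37]
17. n11.depth = true  [a.key > -10]
18. n15.pre = "qr"  [terminal]
19. n9.key = 26  [S.key + a.key - 1]
20. n9.wid = false  [false]
21. n9.sig = -9  [S.key + S.val - 66]
22. n3.key = 16  [S.val + 25]
23. n3.wid = false  [S.val == -8]
24. n3.sig = 10  [S.val + 19]
25. n1.key = -9  [B.sig * 3 - 39]
26. n1.val = -9  [B.sig + f.fin - 49]
27. n1.depth = true  [B.wid == false]
28. n16.depth = -8  [S₁.val * 2 + 10]
29. n16.key = false  [S₁.val > -9]
30. n17.hot = 22  [terminal]
31. n16.ok = "pk"  ["pk"]
32. n16.val = "xx"  ["xx"]
33. n20.key = -9  [terminal]
34. n21.key = -4  [terminal]
35. n19.key = -9  [a₀.key]
36. n19.wid = true  [a₀.key > -10]
37. n19.sig = 16  [a₀.key * 3 + 43]
38. n22.hot = -5  [terminal]
39. n18.key = 3  [B.key + B.sig - 4]
40. n18.val = 3  [B.key + 12]
41. n18.depth = false  [false]
42. n0.key = 29  [(if S₂.depth then S₁.val else S₂.val) + 26]
43. n0.val = 6  [(if S₂.depth then S₂.val else S₂.key) + 3]
44. n0.depth = true  [S₂.key == 3]

-9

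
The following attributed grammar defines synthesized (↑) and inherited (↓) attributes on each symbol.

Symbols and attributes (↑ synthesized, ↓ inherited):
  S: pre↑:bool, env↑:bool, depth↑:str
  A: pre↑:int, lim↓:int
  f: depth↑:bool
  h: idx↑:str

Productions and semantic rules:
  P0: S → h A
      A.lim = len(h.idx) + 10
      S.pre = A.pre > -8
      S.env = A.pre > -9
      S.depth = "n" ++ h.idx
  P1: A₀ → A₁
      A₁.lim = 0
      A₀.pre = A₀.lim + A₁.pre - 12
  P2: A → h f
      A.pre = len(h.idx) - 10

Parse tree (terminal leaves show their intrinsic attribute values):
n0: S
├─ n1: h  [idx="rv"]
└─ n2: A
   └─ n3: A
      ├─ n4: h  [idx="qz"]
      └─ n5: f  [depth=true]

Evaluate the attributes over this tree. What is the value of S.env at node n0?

true

1. n1.idx = "rv"  [terminal]
2. n2.lim = 12  [len(h.idx) + 10]
3. n3.lim = 0  [0]
4. n4.idx = "qz"  [terminal]
5. n5.depth = true  [terminal]
6. n3.pre = -8  [len(h.idx) - 10]
7. n2.pre = -8  [A₀.lim + A₁.pre - 12]
8. n0.pre = false  [A.pre > -8]
9. n0.env = true  [A.pre > -9]
10. n0.depth = "nrv"  ["n" ++ h.idx]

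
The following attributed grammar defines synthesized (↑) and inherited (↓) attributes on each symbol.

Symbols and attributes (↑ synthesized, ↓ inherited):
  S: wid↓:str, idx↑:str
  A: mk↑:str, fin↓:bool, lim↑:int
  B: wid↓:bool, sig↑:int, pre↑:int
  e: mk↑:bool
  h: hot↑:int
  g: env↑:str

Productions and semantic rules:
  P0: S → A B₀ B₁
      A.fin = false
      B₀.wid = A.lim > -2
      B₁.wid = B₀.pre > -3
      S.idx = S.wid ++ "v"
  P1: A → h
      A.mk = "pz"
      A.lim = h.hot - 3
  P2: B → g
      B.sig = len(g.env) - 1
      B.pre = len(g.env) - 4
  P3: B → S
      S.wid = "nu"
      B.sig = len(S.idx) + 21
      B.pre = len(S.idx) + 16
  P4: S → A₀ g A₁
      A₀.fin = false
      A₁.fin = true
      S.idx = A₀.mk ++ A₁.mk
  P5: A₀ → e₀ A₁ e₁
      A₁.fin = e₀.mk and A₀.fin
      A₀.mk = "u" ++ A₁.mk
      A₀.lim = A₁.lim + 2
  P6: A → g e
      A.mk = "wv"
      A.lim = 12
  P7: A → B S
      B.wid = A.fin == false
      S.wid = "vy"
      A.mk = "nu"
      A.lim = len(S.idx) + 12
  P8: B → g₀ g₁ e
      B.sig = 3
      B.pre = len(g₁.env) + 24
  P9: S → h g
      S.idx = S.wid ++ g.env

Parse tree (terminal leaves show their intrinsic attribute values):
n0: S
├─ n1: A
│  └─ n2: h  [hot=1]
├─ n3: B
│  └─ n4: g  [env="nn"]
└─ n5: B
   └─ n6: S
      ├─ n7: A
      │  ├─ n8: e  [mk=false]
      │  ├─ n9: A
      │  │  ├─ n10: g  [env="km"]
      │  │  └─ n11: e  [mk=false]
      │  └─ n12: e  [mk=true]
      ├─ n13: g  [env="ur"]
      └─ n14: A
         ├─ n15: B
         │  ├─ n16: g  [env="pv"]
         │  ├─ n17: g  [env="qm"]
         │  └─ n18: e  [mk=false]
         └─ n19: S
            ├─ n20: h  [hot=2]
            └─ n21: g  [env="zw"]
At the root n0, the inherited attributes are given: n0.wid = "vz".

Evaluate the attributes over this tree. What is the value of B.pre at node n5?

1. n0.wid = "vz"  [given at root]
2. n1.fin = false  [false]
3. n2.hot = 1  [terminal]
4. n1.mk = "pz"  ["pz"]
5. n1.lim = -2  [h.hot - 3]
6. n3.wid = false  [A.lim > -2]
7. n4.env = "nn"  [terminal]
8. n3.sig = 1  [len(g.env) - 1]
9. n3.pre = -2  [len(g.env) - 4]
10. n5.wid = true  [B₀.pre > -3]
11. n6.wid = "nu"  ["nu"]
12. n7.fin = false  [false]
13. n8.mk = false  [terminal]
14. n9.fin = false  [e₀.mk and A₀.fin]
15. n10.env = "km"  [terminal]
16. n11.mk = false  [terminal]
17. n9.mk = "wv"  ["wv"]
18. n9.lim = 12  [12]
19. n12.mk = true  [terminal]
20. n7.mk = "uwv"  ["u" ++ A₁.mk]
21. n7.lim = 14  [A₁.lim + 2]
22. n13.env = "ur"  [terminal]
23. n14.fin = true  [true]
24. n15.wid = false  [A.fin == false]
25. n16.env = "pv"  [terminal]
26. n17.env = "qm"  [terminal]
27. n18.mk = false  [terminal]
28. n15.sig = 3  [3]
29. n15.pre = 26  [len(g₁.env) + 24]
30. n19.wid = "vy"  ["vy"]
31. n20.hot = 2  [terminal]
32. n21.env = "zw"  [terminal]
33. n19.idx = "vyzw"  [S.wid ++ g.env]
34. n14.mk = "nu"  ["nu"]
35. n14.lim = 16  [len(S.idx) + 12]
36. n6.idx = "uwvnu"  [A₀.mk ++ A₁.mk]
37. n5.sig = 26  [len(S.idx) + 21]
38. n5.pre = 21  [len(S.idx) + 16]
39. n0.idx = "vzv"  [S.wid ++ "v"]

21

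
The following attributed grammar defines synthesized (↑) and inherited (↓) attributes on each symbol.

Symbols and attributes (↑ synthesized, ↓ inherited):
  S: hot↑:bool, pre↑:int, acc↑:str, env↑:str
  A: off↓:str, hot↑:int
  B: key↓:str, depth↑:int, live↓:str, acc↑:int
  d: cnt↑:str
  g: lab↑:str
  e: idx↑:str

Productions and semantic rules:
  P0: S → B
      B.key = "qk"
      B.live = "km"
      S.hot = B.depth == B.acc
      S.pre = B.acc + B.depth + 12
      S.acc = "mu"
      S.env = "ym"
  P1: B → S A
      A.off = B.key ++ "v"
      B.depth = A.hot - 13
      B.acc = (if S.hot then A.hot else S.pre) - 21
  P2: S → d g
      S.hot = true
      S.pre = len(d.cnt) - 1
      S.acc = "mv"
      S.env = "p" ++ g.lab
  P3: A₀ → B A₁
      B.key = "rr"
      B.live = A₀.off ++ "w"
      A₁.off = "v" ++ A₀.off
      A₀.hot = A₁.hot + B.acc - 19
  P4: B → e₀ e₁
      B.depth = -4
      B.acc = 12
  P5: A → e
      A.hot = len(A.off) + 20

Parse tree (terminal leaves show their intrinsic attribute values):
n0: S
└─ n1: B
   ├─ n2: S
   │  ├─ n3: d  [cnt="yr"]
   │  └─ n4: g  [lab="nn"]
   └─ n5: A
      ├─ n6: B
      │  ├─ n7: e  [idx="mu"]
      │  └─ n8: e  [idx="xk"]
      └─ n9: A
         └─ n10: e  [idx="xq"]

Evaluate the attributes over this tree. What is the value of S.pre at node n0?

12

1. n1.key = "qk"  ["qk"]
2. n1.live = "km"  ["km"]
3. n3.cnt = "yr"  [terminal]
4. n4.lab = "nn"  [terminal]
5. n2.hot = true  [true]
6. n2.pre = 1  [len(d.cnt) - 1]
7. n2.acc = "mv"  ["mv"]
8. n2.env = "pnn"  ["p" ++ g.lab]
9. n5.off = "qkv"  [B.key ++ "v"]
10. n6.key = "rr"  ["rr"]
11. n6.live = "qkvw"  [A₀.off ++ "w"]
12. n7.idx = "mu"  [terminal]
13. n8.idx = "xk"  [terminal]
14. n6.depth = -4  [-4]
15. n6.acc = 12  [12]
16. n9.off = "vqkv"  ["v" ++ A₀.off]
17. n10.idx = "xq"  [terminal]
18. n9.hot = 24  [len(A.off) + 20]
19. n5.hot = 17  [A₁.hot + B.acc - 19]
20. n1.depth = 4  [A.hot - 13]
21. n1.acc = -4  [(if S.hot then A.hot else S.pre) - 21]
22. n0.hot = false  [B.depth == B.acc]
23. n0.pre = 12  [B.acc + B.depth + 12]
24. n0.acc = "mu"  ["mu"]
25. n0.env = "ym"  ["ym"]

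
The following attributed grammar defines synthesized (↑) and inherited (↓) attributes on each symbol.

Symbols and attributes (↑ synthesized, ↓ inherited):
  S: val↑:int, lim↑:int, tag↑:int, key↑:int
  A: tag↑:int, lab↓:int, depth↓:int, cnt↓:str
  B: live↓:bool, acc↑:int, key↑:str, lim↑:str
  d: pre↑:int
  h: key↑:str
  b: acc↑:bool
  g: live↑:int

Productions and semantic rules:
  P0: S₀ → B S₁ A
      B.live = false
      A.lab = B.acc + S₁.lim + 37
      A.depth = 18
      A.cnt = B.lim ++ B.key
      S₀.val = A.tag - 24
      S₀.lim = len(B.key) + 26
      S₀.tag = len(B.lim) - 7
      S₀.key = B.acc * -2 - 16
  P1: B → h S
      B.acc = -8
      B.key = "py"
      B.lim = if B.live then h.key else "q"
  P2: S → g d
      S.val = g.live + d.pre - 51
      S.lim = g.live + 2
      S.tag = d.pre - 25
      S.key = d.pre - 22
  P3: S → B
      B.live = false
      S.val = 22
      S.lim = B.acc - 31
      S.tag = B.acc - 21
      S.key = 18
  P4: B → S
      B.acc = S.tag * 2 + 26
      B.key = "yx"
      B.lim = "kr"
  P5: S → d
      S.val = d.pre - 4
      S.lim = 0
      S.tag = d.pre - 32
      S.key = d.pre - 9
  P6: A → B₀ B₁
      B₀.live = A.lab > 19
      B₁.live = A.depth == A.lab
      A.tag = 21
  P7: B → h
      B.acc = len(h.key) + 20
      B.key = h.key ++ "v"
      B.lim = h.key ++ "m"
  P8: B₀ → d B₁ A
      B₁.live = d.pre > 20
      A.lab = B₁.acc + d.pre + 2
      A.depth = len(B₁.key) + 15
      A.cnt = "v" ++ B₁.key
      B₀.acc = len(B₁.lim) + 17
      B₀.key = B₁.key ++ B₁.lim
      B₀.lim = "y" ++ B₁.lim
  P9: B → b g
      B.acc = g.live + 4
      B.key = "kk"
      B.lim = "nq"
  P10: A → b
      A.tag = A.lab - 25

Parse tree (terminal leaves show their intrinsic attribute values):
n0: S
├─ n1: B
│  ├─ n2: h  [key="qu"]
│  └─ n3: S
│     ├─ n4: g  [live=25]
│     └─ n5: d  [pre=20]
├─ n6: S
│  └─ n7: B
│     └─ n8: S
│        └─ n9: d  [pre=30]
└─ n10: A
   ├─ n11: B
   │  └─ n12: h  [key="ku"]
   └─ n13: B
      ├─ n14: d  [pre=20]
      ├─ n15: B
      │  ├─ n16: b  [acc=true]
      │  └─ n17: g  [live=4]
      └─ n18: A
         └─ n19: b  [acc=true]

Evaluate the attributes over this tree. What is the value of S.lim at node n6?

1. n1.live = false  [false]
2. n2.key = "qu"  [terminal]
3. n4.live = 25  [terminal]
4. n5.pre = 20  [terminal]
5. n3.val = -6  [g.live + d.pre - 51]
6. n3.lim = 27  [g.live + 2]
7. n3.tag = -5  [d.pre - 25]
8. n3.key = -2  [d.pre - 22]
9. n1.acc = -8  [-8]
10. n1.key = "py"  ["py"]
11. n1.lim = "q"  [if B.live then h.key else "q"]
12. n7.live = false  [false]
13. n9.pre = 30  [terminal]
14. n8.val = 26  [d.pre - 4]
15. n8.lim = 0  [0]
16. n8.tag = -2  [d.pre - 32]
17. n8.key = 21  [d.pre - 9]
18. n7.acc = 22  [S.tag * 2 + 26]
19. n7.key = "yx"  ["yx"]
20. n7.lim = "kr"  ["kr"]
21. n6.val = 22  [22]
22. n6.lim = -9  [B.acc - 31]
23. n6.tag = 1  [B.acc - 21]
24. n6.key = 18  [18]
25. n10.lab = 20  [B.acc + S₁.lim + 37]
26. n10.depth = 18  [18]
27. n10.cnt = "qpy"  [B.lim ++ B.key]
28. n11.live = true  [A.lab > 19]
29. n12.key = "ku"  [terminal]
30. n11.acc = 22  [len(h.key) + 20]
31. n11.key = "kuv"  [h.key ++ "v"]
32. n11.lim = "kum"  [h.key ++ "m"]
33. n13.live = false  [A.depth == A.lab]
34. n14.pre = 20  [terminal]
35. n15.live = false  [d.pre > 20]
36. n16.acc = true  [terminal]
37. n17.live = 4  [terminal]
38. n15.acc = 8  [g.live + 4]
39. n15.key = "kk"  ["kk"]
40. n15.lim = "nq"  ["nq"]
41. n18.lab = 30  [B₁.acc + d.pre + 2]
42. n18.depth = 17  [len(B₁.key) + 15]
43. n18.cnt = "vkk"  ["v" ++ B₁.key]
44. n19.acc = true  [terminal]
45. n18.tag = 5  [A.lab - 25]
46. n13.acc = 19  [len(B₁.lim) + 17]
47. n13.key = "kknq"  [B₁.key ++ B₁.lim]
48. n13.lim = "ynq"  ["y" ++ B₁.lim]
49. n10.tag = 21  [21]
50. n0.val = -3  [A.tag - 24]
51. n0.lim = 28  [len(B.key) + 26]
52. n0.tag = -6  [len(B.lim) - 7]
53. n0.key = 0  [B.acc * -2 - 16]

-9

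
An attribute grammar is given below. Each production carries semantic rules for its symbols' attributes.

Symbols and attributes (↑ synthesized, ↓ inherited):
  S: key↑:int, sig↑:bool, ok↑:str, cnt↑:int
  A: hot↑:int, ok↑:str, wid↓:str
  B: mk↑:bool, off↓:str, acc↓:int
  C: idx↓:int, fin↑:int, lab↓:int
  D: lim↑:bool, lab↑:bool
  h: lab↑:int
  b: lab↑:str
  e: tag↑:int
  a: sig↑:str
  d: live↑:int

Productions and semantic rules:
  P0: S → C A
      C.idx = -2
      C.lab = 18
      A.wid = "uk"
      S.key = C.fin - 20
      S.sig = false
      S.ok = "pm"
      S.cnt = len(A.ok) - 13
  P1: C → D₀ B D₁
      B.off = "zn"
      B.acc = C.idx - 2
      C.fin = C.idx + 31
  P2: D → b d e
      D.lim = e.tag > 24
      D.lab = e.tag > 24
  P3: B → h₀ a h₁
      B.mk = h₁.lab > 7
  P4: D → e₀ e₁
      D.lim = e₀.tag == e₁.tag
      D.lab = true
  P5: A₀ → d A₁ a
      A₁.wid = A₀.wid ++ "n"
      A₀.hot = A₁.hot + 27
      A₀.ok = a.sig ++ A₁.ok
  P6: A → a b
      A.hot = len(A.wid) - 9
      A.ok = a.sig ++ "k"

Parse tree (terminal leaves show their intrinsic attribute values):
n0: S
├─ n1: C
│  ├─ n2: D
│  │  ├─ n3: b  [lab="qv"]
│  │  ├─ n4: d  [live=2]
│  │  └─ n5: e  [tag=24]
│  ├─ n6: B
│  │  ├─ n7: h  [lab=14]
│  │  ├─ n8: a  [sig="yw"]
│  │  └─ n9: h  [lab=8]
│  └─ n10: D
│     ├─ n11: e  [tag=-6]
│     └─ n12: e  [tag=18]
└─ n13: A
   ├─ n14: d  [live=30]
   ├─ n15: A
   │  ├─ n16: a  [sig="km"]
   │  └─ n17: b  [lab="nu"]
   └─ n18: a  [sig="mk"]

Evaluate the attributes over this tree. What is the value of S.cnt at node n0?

-8

1. n1.idx = -2  [-2]
2. n1.lab = 18  [18]
3. n3.lab = "qv"  [terminal]
4. n4.live = 2  [terminal]
5. n5.tag = 24  [terminal]
6. n2.lim = false  [e.tag > 24]
7. n2.lab = false  [e.tag > 24]
8. n6.off = "zn"  ["zn"]
9. n6.acc = -4  [C.idx - 2]
10. n7.lab = 14  [terminal]
11. n8.sig = "yw"  [terminal]
12. n9.lab = 8  [terminal]
13. n6.mk = true  [h₁.lab > 7]
14. n11.tag = -6  [terminal]
15. n12.tag = 18  [terminal]
16. n10.lim = false  [e₀.tag == e₁.tag]
17. n10.lab = true  [true]
18. n1.fin = 29  [C.idx + 31]
19. n13.wid = "uk"  ["uk"]
20. n14.live = 30  [terminal]
21. n15.wid = "ukn"  [A₀.wid ++ "n"]
22. n16.sig = "km"  [terminal]
23. n17.lab = "nu"  [terminal]
24. n15.hot = -6  [len(A.wid) - 9]
25. n15.ok = "kmk"  [a.sig ++ "k"]
26. n18.sig = "mk"  [terminal]
27. n13.hot = 21  [A₁.hot + 27]
28. n13.ok = "mkkmk"  [a.sig ++ A₁.ok]
29. n0.key = 9  [C.fin - 20]
30. n0.sig = false  [false]
31. n0.ok = "pm"  ["pm"]
32. n0.cnt = -8  [len(A.ok) - 13]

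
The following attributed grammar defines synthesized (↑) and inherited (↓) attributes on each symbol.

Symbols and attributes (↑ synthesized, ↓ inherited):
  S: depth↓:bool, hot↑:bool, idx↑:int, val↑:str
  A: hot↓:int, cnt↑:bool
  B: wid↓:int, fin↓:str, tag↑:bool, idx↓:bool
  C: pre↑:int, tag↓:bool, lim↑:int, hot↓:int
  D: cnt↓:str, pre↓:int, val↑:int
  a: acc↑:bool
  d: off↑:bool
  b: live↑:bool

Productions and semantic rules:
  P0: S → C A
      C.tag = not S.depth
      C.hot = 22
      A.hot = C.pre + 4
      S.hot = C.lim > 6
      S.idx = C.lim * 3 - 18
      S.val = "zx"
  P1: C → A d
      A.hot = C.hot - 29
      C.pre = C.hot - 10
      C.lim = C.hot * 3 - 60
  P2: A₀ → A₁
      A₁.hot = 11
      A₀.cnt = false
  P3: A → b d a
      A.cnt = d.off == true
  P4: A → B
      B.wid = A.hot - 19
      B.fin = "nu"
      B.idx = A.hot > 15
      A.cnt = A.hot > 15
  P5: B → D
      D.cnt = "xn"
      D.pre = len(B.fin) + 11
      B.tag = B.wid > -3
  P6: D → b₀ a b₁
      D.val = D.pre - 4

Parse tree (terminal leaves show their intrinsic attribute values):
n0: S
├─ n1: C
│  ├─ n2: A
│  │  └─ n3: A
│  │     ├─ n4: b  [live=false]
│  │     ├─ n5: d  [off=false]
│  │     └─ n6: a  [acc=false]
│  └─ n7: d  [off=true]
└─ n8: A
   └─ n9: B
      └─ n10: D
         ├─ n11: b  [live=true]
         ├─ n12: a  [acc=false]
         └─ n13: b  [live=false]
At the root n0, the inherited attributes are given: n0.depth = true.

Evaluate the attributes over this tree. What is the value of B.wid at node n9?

1. n0.depth = true  [given at root]
2. n1.tag = false  [not S.depth]
3. n1.hot = 22  [22]
4. n2.hot = -7  [C.hot - 29]
5. n3.hot = 11  [11]
6. n4.live = false  [terminal]
7. n5.off = false  [terminal]
8. n6.acc = false  [terminal]
9. n3.cnt = false  [d.off == true]
10. n2.cnt = false  [false]
11. n7.off = true  [terminal]
12. n1.pre = 12  [C.hot - 10]
13. n1.lim = 6  [C.hot * 3 - 60]
14. n8.hot = 16  [C.pre + 4]
15. n9.wid = -3  [A.hot - 19]
16. n9.fin = "nu"  ["nu"]
17. n9.idx = true  [A.hot > 15]
18. n10.cnt = "xn"  ["xn"]
19. n10.pre = 13  [len(B.fin) + 11]
20. n11.live = true  [terminal]
21. n12.acc = false  [terminal]
22. n13.live = false  [terminal]
23. n10.val = 9  [D.pre - 4]
24. n9.tag = false  [B.wid > -3]
25. n8.cnt = true  [A.hot > 15]
26. n0.hot = false  [C.lim > 6]
27. n0.idx = 0  [C.lim * 3 - 18]
28. n0.val = "zx"  ["zx"]

-3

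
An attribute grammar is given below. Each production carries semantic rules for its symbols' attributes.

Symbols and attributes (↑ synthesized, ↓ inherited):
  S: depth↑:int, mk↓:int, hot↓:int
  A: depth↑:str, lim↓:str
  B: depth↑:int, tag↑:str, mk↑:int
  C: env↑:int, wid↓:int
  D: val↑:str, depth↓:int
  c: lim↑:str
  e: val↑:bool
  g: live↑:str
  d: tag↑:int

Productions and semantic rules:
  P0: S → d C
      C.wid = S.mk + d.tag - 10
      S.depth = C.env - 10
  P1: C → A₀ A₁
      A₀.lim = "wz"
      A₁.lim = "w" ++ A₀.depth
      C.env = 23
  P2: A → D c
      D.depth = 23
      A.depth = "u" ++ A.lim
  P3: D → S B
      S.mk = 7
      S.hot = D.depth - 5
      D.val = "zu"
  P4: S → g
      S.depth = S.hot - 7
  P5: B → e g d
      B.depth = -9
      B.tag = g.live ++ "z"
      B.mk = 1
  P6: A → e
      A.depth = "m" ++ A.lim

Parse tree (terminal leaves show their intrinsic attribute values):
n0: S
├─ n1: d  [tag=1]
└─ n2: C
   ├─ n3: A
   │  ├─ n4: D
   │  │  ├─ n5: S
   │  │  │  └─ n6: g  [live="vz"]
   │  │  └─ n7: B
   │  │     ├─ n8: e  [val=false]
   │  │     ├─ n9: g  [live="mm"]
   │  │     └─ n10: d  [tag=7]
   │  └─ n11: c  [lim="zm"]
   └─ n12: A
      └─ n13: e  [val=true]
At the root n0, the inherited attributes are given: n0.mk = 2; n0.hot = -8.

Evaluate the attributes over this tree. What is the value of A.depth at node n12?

"mwuwz"

1. n0.mk = 2  [given at root]
2. n0.hot = -8  [given at root]
3. n1.tag = 1  [terminal]
4. n2.wid = -7  [S.mk + d.tag - 10]
5. n3.lim = "wz"  ["wz"]
6. n4.depth = 23  [23]
7. n5.mk = 7  [7]
8. n5.hot = 18  [D.depth - 5]
9. n6.live = "vz"  [terminal]
10. n5.depth = 11  [S.hot - 7]
11. n8.val = false  [terminal]
12. n9.live = "mm"  [terminal]
13. n10.tag = 7  [terminal]
14. n7.depth = -9  [-9]
15. n7.tag = "mmz"  [g.live ++ "z"]
16. n7.mk = 1  [1]
17. n4.val = "zu"  ["zu"]
18. n11.lim = "zm"  [terminal]
19. n3.depth = "uwz"  ["u" ++ A.lim]
20. n12.lim = "wuwz"  ["w" ++ A₀.depth]
21. n13.val = true  [terminal]
22. n12.depth = "mwuwz"  ["m" ++ A.lim]
23. n2.env = 23  [23]
24. n0.depth = 13  [C.env - 10]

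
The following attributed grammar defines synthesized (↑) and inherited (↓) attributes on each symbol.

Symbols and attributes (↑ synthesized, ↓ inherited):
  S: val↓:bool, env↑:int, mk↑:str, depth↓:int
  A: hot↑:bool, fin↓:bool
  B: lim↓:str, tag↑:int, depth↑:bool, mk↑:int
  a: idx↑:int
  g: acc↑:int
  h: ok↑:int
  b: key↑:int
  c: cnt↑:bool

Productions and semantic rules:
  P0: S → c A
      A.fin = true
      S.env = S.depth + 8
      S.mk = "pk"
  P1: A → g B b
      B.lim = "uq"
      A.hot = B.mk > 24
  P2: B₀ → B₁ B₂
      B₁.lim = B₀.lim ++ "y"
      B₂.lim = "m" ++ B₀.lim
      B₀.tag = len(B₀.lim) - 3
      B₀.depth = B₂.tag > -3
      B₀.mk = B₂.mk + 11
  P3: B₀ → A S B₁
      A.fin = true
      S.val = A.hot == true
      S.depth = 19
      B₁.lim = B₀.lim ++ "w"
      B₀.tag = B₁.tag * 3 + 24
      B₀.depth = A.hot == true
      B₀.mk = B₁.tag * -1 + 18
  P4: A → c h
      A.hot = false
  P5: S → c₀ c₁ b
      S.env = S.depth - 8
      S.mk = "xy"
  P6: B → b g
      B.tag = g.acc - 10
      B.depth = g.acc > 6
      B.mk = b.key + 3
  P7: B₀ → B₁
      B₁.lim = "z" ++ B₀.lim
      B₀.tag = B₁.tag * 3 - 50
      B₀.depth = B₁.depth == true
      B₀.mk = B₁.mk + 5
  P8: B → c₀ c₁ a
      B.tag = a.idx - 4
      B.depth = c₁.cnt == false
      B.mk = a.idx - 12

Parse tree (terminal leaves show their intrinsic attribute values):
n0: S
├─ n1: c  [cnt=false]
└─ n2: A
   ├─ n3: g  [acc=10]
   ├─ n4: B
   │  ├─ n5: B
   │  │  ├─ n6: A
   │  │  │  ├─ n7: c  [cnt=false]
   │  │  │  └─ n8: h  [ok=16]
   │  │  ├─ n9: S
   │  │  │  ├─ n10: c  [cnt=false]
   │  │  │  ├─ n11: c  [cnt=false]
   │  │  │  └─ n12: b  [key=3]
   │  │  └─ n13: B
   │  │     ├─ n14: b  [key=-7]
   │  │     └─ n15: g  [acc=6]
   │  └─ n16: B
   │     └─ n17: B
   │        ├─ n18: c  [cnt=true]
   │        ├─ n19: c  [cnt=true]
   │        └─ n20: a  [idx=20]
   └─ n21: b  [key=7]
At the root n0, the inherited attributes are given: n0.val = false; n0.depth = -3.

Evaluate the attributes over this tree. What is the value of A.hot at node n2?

1. n0.val = false  [given at root]
2. n0.depth = -3  [given at root]
3. n1.cnt = false  [terminal]
4. n2.fin = true  [true]
5. n3.acc = 10  [terminal]
6. n4.lim = "uq"  ["uq"]
7. n5.lim = "uqy"  [B₀.lim ++ "y"]
8. n6.fin = true  [true]
9. n7.cnt = false  [terminal]
10. n8.ok = 16  [terminal]
11. n6.hot = false  [false]
12. n9.val = false  [A.hot == true]
13. n9.depth = 19  [19]
14. n10.cnt = false  [terminal]
15. n11.cnt = false  [terminal]
16. n12.key = 3  [terminal]
17. n9.env = 11  [S.depth - 8]
18. n9.mk = "xy"  ["xy"]
19. n13.lim = "uqyw"  [B₀.lim ++ "w"]
20. n14.key = -7  [terminal]
21. n15.acc = 6  [terminal]
22. n13.tag = -4  [g.acc - 10]
23. n13.depth = false  [g.acc > 6]
24. n13.mk = -4  [b.key + 3]
25. n5.tag = 12  [B₁.tag * 3 + 24]
26. n5.depth = false  [A.hot == true]
27. n5.mk = 22  [B₁.tag * -1 + 18]
28. n16.lim = "muq"  ["m" ++ B₀.lim]
29. n17.lim = "zmuq"  ["z" ++ B₀.lim]
30. n18.cnt = true  [terminal]
31. n19.cnt = true  [terminal]
32. n20.idx = 20  [terminal]
33. n17.tag = 16  [a.idx - 4]
34. n17.depth = false  [c₁.cnt == false]
35. n17.mk = 8  [a.idx - 12]
36. n16.tag = -2  [B₁.tag * 3 - 50]
37. n16.depth = false  [B₁.depth == true]
38. n16.mk = 13  [B₁.mk + 5]
39. n4.tag = -1  [len(B₀.lim) - 3]
40. n4.depth = true  [B₂.tag > -3]
41. n4.mk = 24  [B₂.mk + 11]
42. n21.key = 7  [terminal]
43. n2.hot = false  [B.mk > 24]
44. n0.env = 5  [S.depth + 8]
45. n0.mk = "pk"  ["pk"]

false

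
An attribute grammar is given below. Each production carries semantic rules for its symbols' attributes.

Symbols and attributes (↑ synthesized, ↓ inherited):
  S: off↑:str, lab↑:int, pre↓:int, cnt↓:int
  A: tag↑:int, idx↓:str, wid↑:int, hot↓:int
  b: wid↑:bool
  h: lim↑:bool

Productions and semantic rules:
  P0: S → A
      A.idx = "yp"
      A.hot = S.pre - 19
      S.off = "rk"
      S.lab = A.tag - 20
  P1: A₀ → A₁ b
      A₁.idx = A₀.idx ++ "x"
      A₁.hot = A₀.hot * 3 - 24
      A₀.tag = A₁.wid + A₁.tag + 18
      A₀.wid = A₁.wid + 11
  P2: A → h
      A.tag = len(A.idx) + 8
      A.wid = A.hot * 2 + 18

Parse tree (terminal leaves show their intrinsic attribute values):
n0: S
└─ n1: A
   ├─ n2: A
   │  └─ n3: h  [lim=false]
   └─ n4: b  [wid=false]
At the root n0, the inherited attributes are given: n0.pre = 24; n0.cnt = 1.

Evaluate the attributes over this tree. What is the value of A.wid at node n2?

0

1. n0.pre = 24  [given at root]
2. n0.cnt = 1  [given at root]
3. n1.idx = "yp"  ["yp"]
4. n1.hot = 5  [S.pre - 19]
5. n2.idx = "ypx"  [A₀.idx ++ "x"]
6. n2.hot = -9  [A₀.hot * 3 - 24]
7. n3.lim = false  [terminal]
8. n2.tag = 11  [len(A.idx) + 8]
9. n2.wid = 0  [A.hot * 2 + 18]
10. n4.wid = false  [terminal]
11. n1.tag = 29  [A₁.wid + A₁.tag + 18]
12. n1.wid = 11  [A₁.wid + 11]
13. n0.off = "rk"  ["rk"]
14. n0.lab = 9  [A.tag - 20]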